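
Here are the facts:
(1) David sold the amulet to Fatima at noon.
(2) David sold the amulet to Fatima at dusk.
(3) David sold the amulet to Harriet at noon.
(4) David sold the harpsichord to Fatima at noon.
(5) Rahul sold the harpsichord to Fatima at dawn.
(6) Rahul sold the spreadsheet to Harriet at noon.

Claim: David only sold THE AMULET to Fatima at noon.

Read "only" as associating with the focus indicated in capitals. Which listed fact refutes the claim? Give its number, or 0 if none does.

4

Focus (in capitals) is "the amulet" — the thing. "Only" excludes alternative things while holding fixed agent = David, recipient = Fatima, setting = at noon.
Fact (4) shares the background but differs in thing (the harpsichord) — a counterexample.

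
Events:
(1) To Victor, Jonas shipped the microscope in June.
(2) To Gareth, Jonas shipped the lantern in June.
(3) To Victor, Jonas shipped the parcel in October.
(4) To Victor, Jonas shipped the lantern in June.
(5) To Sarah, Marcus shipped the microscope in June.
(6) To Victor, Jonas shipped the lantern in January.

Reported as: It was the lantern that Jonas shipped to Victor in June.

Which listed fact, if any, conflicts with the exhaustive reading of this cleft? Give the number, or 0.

The cleft puts "the lantern" in focus and presupposes the open proposition with Jonas as agent and Victor as recipient and in June as setting.
Exhaustivity: the lantern is the only thing satisfying that background.
Fact (1) shares the background but with thing = the microscope; exhaustivity is violated.

1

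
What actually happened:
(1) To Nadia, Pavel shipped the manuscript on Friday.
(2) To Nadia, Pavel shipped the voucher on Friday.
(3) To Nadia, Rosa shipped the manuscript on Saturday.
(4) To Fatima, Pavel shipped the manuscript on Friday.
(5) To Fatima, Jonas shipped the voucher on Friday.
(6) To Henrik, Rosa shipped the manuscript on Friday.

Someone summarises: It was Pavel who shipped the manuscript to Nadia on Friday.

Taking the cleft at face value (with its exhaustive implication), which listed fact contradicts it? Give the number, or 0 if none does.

0

The cleft puts "Pavel" in focus and presupposes the open proposition with thing = the manuscript, recipient = Nadia, setting = on Friday.
Exhaustivity: Pavel is the only agent satisfying that background.
No listed fact matches the background with a different agent. Exhaustivity holds.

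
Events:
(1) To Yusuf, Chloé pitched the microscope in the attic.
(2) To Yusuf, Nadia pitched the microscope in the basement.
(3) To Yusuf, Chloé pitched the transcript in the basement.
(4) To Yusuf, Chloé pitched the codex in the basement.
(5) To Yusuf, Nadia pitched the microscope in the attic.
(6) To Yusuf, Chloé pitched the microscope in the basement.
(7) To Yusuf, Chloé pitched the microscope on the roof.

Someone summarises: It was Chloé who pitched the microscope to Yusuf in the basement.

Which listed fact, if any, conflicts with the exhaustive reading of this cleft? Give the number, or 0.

2

The cleft puts "Chloé" in focus and presupposes the open proposition with thing = the microscope, recipient = Yusuf, setting = in the basement.
Exhaustivity: Chloé is the only agent satisfying that background.
But fact (2) also has thing = the microscope, recipient = Yusuf, setting = in the basement, with agent = Nadia — so the exhaustive reading fails.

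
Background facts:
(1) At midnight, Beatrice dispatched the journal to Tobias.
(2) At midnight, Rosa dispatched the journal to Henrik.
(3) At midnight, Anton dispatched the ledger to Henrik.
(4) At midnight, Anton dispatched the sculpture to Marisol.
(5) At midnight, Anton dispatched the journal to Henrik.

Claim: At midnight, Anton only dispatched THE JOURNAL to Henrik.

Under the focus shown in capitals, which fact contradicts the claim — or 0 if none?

Focus (in capitals) is "the journal" — the thing. "Only" excludes alternative things while holding fixed same agent, recipient, setting (Anton / Henrik / at midnight).
Fact (3) matches on same agent, recipient, setting (Anton / Henrik / at midnight), but has thing = the ledger instead. That refutes the claim.

3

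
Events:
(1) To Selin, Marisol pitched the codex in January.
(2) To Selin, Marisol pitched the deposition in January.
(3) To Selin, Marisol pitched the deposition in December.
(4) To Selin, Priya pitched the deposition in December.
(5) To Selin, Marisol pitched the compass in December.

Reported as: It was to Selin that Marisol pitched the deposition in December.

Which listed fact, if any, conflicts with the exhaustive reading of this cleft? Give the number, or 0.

0

The cleft puts "Selin" in focus and presupposes the open proposition with same agent, thing, setting (Marisol / the deposition / in December).
The exhaustive reading says no other recipient fits that background.
Every other fact differs from the presupposition on some backgrounded slot, so none challenges the exhaustivity.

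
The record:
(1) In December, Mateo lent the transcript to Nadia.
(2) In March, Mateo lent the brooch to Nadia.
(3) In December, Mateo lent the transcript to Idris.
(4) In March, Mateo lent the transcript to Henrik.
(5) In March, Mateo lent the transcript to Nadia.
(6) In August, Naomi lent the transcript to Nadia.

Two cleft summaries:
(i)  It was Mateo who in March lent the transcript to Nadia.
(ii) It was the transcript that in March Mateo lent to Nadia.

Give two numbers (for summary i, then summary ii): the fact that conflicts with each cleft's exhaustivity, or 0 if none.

0, 2

(i): focus "Mateo". No fact shares same thing, recipient, setting (the transcript / Nadia / in March) with a different agent. 0.
(ii): focus "the transcript". Looking for same agent, recipient, setting (Mateo / Nadia / in March) with some other thing — fact (2) has the brooch there. Refuted.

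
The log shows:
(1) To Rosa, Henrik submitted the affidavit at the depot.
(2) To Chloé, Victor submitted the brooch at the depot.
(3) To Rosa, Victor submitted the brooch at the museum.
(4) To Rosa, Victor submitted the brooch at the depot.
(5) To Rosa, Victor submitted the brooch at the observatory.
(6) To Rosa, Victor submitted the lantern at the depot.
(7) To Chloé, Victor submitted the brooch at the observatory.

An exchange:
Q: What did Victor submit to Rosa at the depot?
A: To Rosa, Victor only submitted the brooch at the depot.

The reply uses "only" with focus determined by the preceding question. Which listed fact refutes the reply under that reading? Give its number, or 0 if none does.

Answering "What did ...?" puts focus on the thing — here, "the brooch".
"Only" then excludes alternative things while the background — Victor as agent and Rosa as recipient and at the depot as setting — is held fixed.
Fact (6) keeps Victor as agent and Rosa as recipient and at the depot as setting but has thing = the lantern; that refutes the reply.
(Fact (3) would refute a reading with focus on the setting — but that is not what the question asks.)

6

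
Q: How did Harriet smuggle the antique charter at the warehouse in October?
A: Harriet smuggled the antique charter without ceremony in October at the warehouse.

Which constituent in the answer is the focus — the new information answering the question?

without ceremony

The wh-word "how" asks about the manner.
In the answer, "Harriet", "the antique charter", "at the warehouse" and "in October" are given — repeated from the question.
The constituent filling the manner gap is "without ceremony"; that is the focus and would carry nuclear stress.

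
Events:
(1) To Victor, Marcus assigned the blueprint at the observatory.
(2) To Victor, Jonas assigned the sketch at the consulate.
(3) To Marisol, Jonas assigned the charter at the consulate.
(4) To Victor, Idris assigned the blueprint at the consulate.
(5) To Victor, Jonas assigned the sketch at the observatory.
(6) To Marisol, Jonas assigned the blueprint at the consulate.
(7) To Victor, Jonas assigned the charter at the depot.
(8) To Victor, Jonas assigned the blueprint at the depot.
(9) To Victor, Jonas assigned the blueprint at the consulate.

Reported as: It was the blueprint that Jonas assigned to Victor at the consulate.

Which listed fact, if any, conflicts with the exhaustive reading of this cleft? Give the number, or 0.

The cleft puts "the blueprint" in focus and presupposes the open proposition with same agent, recipient, setting (Jonas / Victor / at the consulate).
The exhaustive reading says no other thing fits that background.
But fact (2) also has same agent, recipient, setting (Jonas / Victor / at the consulate), with thing = the sketch — so the exhaustive reading fails.

2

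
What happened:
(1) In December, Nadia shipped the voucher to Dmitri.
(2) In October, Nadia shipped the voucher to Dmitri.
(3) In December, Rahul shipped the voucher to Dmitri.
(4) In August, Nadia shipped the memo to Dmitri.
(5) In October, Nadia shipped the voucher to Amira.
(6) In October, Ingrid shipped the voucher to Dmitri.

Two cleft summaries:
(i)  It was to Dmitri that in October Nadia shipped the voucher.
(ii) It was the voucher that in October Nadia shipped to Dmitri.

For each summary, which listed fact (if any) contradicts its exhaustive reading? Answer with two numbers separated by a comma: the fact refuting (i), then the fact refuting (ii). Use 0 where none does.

(i): focus "Dmitri". Looking for same agent, thing, setting (Nadia / the voucher / in October) with some other recipient — fact (5) has Amira there. Refuted.
(ii): focus "the voucher". No fact shares same agent, recipient, setting (Nadia / Dmitri / in October) with a different thing. 0.

5, 0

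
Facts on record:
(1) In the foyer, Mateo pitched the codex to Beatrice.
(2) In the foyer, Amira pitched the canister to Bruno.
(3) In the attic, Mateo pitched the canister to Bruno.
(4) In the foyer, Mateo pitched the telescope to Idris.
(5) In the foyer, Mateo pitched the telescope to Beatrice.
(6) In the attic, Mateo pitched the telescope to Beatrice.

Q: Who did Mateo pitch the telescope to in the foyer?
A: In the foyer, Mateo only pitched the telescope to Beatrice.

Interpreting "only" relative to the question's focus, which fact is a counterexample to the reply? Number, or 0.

4

The question "Who did ... to ...?" targets the recipient, so in the reply the focus falls on "Beatrice".
So "only" ranges over recipients; the rest (same agent, thing, setting (Mateo / the telescope / in the foyer)) is presupposed.
Fact (4) shares the background with a different recipient (Idris) — counterexample.
(Fact (1) would refute a reading with focus on the thing — but that is not what the question asks.)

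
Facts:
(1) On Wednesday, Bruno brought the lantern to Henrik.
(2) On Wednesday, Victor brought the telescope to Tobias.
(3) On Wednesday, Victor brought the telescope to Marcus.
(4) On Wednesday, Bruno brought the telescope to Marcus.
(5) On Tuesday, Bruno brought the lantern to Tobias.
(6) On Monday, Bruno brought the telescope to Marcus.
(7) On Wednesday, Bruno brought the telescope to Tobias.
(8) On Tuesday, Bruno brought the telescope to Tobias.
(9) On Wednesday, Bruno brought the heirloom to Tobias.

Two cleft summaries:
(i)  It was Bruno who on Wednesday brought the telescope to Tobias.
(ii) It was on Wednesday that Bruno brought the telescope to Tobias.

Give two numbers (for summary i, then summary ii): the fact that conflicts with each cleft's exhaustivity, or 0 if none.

Summary (i) focuses "Bruno" (the agent); background thing = the telescope, recipient = Tobias, setting = on Wednesday. Fact (2) matches that background with agent = Victor — refutes (i).
Summary (ii) focuses "on Wednesday" (the setting); background agent = Bruno, thing = the telescope, recipient = Tobias. Fact (8) matches that background with setting = on Tuesday — refutes (ii).

2, 8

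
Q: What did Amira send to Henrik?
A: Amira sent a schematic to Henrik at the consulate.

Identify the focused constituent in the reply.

The wh-word "what" asks about the direct object.
In the answer, "Amira" and "to Henrik" are given — repeated from the question.
"at the consulate" is also new, but it specifies the location, which is not what the question asks about — so it is not the focus.
The constituent filling the direct object gap is "a schematic"; that is the focus.

a schematic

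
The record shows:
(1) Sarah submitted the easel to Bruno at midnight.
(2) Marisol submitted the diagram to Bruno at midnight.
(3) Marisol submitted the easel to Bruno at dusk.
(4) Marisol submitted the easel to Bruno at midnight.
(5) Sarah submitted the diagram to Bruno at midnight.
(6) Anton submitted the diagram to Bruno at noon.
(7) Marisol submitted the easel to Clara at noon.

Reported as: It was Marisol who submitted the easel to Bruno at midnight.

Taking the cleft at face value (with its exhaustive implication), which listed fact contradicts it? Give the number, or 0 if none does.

1

The cleft puts "Marisol" in focus and presupposes the open proposition with the easel as thing and Bruno as recipient and at midnight as setting.
Exhaustivity: Marisol is the only agent satisfying that background.
Fact (1) shares the background but with agent = Sarah; exhaustivity is violated.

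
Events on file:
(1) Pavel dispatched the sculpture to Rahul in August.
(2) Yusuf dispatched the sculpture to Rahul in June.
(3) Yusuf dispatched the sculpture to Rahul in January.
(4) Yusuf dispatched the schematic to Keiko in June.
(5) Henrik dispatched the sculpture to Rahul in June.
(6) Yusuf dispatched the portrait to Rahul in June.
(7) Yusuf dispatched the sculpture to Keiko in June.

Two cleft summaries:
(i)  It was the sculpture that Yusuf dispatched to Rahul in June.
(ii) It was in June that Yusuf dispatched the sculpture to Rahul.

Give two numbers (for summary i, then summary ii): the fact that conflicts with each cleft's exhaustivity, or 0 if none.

(i): focus "the sculpture". Looking for Yusuf as agent and Rahul as recipient and in June as setting with some other thing — fact (6) has the portrait there. Refuted.
(ii): focus "in June". Looking for Yusuf as agent and the sculpture as thing and Rahul as recipient with some other setting — fact (3) has in January there. Refuted.

6, 3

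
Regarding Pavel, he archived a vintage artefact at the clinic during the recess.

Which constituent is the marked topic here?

Pavel

The construction explicitly marks "Pavel" as what the sentence is about — the topic.
The remainder of the clause is the comment (what is said about the topic).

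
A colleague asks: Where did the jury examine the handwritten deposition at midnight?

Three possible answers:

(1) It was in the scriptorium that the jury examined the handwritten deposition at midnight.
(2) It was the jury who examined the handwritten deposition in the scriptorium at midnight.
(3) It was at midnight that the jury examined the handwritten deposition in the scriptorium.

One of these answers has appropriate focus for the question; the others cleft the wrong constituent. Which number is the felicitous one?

The question word "where" targets the location.
Option (1) clefts "in the scriptorium" — that matches what the question asks about.
Option (2) clefts "the jury" — the subject (agent), not what was asked.
Option (3) clefts "at midnight" — the time, not what was asked.
So the congruent reply is (1).

1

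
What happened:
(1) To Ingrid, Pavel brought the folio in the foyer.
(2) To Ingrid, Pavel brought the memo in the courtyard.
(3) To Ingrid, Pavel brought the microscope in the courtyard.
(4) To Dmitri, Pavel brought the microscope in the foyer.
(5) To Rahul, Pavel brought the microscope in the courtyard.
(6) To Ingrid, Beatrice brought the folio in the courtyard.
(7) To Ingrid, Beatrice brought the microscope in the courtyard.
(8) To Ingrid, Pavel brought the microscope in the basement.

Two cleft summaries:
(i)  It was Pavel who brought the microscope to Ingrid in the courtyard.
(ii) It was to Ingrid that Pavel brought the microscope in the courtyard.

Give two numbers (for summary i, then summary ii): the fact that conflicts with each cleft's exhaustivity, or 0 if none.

(i): focus "Pavel". Looking for same thing, recipient, setting (the microscope / Ingrid / in the courtyard) with some other agent — fact (7) has Beatrice there. Refuted.
(ii): focus "Ingrid". Looking for same agent, thing, setting (Pavel / the microscope / in the courtyard) with some other recipient — fact (5) has Rahul there. Refuted.

7, 5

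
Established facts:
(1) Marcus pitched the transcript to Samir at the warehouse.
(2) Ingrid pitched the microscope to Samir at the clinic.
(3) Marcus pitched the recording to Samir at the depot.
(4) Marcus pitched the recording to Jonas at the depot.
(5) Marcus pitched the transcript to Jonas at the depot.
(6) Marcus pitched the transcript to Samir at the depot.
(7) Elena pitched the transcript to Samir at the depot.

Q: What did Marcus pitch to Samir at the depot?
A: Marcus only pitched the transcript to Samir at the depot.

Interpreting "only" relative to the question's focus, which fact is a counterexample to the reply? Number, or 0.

3

The question "What did ...?" targets the thing, so in the reply the focus falls on "the transcript".
So "only" ranges over things; the rest (Marcus as agent and Samir as recipient and at the depot as setting) is presupposed.
Fact (3) shares the background with a different thing (the recording) — counterexample.
(Fact (1) would refute a reading with focus on the setting — but that is not what the question asks.)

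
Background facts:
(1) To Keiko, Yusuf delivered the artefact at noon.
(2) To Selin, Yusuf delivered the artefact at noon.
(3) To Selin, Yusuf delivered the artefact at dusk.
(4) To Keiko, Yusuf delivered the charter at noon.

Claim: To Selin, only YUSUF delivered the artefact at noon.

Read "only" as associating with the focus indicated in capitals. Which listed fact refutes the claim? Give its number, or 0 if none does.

Focus (in capitals) is "Yusuf" — the agent. "Only" excludes alternative agents while holding fixed same thing, recipient, setting (the artefact / Selin / at noon).
Every other fact changes something in the background, not just the agent. Nothing refutes the claim.

0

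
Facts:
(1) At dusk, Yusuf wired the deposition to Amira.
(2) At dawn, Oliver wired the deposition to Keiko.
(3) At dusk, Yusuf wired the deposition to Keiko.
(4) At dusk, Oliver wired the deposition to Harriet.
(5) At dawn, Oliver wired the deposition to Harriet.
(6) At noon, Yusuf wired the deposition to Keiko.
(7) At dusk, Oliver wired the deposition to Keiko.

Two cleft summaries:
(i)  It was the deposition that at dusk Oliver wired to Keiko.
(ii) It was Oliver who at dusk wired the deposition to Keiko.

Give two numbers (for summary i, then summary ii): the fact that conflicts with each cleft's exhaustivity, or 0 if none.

0, 3

Summary (i) focuses "the deposition" (the thing); background Oliver as agent and Keiko as recipient and at dusk as setting. No fact matches that background with a different thing, so 0.
Summary (ii) focuses "Oliver" (the agent); background the deposition as thing and Keiko as recipient and at dusk as setting. Fact (3) matches that background with agent = Yusuf — refutes (ii).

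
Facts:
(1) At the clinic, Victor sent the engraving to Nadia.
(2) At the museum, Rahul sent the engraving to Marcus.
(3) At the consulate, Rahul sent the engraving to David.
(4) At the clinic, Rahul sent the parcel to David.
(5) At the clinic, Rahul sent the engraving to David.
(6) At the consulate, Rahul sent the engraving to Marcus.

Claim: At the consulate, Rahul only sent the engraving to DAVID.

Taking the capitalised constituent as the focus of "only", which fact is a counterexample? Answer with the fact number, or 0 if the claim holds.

The capitals mark "David" as focus. So "only" rules out other recipients, with the rest (agent = Rahul, thing = the engraving, setting = at the consulate) as background.
Fact (6) matches on agent = Rahul, thing = the engraving, setting = at the consulate, but has recipient = Marcus instead. That refutes the claim.

6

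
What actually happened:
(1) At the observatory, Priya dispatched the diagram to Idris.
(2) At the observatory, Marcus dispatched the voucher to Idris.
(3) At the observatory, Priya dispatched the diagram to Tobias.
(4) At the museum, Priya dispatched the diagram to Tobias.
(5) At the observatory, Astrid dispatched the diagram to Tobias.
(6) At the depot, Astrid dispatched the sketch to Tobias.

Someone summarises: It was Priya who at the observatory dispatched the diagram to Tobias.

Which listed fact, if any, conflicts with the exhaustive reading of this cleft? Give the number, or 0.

The cleft puts "Priya" in focus and presupposes the open proposition with thing = the diagram, recipient = Tobias, setting = at the observatory.
The exhaustive reading says no other agent fits that background.
But fact (5) also has thing = the diagram, recipient = Tobias, setting = at the observatory, with agent = Astrid — so the exhaustive reading fails.

5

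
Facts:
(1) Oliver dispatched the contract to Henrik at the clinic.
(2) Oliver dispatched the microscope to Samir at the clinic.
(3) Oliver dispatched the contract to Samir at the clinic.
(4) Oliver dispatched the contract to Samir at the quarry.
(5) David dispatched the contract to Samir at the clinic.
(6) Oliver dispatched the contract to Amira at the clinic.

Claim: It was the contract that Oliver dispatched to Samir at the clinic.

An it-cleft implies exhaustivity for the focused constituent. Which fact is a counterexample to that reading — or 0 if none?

The cleft puts "the contract" in focus and presupposes the open proposition with agent = Oliver, recipient = Samir, setting = at the clinic.
Exhaustivity: the contract is the only thing satisfying that background.
Fact (2) shares the background but with thing = the microscope; exhaustivity is violated.

2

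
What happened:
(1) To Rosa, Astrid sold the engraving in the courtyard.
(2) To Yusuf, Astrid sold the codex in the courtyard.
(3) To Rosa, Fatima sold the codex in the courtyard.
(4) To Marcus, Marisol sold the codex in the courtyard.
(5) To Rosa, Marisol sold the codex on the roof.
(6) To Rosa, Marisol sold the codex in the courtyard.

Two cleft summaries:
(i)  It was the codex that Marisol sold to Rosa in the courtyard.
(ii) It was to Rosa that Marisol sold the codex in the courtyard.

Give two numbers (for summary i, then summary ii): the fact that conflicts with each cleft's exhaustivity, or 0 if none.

(i): focus "the codex". No fact shares agent = Marisol, recipient = Rosa, setting = in the courtyard with a different thing. 0.
(ii): focus "Rosa". Looking for agent = Marisol, thing = the codex, setting = in the courtyard with some other recipient — fact (4) has Marcus there. Refuted.

0, 4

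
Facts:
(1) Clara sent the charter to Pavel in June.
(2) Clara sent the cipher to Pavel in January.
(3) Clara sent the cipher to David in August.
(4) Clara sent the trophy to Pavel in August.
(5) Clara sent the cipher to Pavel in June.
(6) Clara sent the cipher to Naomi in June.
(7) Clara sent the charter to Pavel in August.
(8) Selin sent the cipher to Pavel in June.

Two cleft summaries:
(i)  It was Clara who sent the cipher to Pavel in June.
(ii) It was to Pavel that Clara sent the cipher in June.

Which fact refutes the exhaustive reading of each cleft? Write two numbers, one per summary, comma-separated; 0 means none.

8, 6

Summary (i) focuses "Clara" (the agent); background the cipher as thing and Pavel as recipient and in June as setting. Fact (8) matches that background with agent = Selin — refutes (i).
Summary (ii) focuses "Pavel" (the recipient); background Clara as agent and the cipher as thing and in June as setting. Fact (6) matches that background with recipient = Naomi — refutes (ii).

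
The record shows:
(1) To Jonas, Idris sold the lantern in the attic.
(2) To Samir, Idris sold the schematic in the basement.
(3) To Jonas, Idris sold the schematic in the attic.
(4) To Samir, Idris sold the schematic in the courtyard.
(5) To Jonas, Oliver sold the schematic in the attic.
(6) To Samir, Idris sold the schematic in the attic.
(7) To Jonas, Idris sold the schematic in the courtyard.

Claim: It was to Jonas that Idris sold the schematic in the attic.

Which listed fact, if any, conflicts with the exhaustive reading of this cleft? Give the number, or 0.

Focus of the cleft: "Jonas" (the recipient). Presupposed background: same agent, thing, setting (Idris / the schematic / in the attic).
Exhaustivity: Jonas is the only recipient satisfying that background.
Fact (6) shares the background but with recipient = Samir; exhaustivity is violated.

6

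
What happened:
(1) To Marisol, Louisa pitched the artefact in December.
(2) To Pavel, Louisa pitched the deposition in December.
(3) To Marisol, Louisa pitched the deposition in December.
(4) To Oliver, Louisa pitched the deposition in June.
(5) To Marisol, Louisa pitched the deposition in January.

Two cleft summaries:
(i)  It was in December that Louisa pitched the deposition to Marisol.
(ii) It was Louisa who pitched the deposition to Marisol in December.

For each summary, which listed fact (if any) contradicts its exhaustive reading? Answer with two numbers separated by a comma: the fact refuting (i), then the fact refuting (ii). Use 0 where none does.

5, 0

(i): focus "in December". Looking for agent = Louisa, thing = the deposition, recipient = Marisol with some other setting — fact (5) has in January there. Refuted.
(ii): focus "Louisa". No fact shares thing = the deposition, recipient = Marisol, setting = in December with a different agent. 0.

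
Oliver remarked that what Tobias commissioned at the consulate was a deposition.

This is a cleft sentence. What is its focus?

a deposition

In a pseudo-cleft "What ... was X", the post-copular constituent X is the focus.
Here the focus is "a deposition". The backgrounded (presupposed) material includes "Tobias" and "at the consulate".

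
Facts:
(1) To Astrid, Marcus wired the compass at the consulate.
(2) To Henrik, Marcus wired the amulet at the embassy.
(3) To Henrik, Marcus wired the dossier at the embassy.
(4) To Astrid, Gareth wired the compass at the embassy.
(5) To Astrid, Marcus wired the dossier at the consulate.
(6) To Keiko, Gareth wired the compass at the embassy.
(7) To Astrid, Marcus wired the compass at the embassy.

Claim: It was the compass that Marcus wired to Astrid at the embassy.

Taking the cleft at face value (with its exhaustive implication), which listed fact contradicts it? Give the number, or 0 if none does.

The cleft puts "the compass" in focus and presupposes the open proposition with same agent, recipient, setting (Marcus / Astrid / at the embassy).
The exhaustive reading says no other thing fits that background.
Every other fact differs from the presupposition on some backgrounded slot, so none challenges the exhaustivity.

0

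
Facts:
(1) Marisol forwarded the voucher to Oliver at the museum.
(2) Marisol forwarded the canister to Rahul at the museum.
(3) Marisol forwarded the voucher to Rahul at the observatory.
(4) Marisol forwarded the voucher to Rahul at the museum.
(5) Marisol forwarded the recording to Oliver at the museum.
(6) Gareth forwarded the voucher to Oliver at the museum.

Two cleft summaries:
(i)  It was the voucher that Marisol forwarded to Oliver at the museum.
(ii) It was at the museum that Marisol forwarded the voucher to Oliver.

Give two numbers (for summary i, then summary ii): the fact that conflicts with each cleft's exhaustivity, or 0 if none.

Summary (i) focuses "the voucher" (the thing); background agent = Marisol, recipient = Oliver, setting = at the museum. Fact (5) matches that background with thing = the recording — refutes (i).
Summary (ii) focuses "at the museum" (the setting); background agent = Marisol, thing = the voucher, recipient = Oliver. No fact matches that background with a different setting, so 0.

5, 0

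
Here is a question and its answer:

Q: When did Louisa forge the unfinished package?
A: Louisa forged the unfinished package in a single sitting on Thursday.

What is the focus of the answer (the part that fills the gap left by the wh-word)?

The wh-word "when" asks about the time.
In the answer, "Louisa" and "the unfinished package" are given — repeated from the question.
"in a single sitting" is also new, but it specifies the manner, which is not what the question asks about — so it is not the focus.
The constituent filling the time gap is "on Thursday"; that is the focus.

on Thursday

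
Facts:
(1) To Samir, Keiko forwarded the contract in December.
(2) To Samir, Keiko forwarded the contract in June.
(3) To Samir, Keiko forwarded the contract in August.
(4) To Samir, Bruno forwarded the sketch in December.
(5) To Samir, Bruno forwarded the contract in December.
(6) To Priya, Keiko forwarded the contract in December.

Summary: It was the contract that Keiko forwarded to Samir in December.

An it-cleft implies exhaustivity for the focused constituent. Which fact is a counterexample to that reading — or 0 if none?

The cleft puts "the contract" in focus and presupposes the open proposition with Keiko as agent and Samir as recipient and in December as setting.
The exhaustive reading says no other thing fits that background.
Every other fact differs from the presupposition on some backgrounded slot, so none challenges the exhaustivity.

0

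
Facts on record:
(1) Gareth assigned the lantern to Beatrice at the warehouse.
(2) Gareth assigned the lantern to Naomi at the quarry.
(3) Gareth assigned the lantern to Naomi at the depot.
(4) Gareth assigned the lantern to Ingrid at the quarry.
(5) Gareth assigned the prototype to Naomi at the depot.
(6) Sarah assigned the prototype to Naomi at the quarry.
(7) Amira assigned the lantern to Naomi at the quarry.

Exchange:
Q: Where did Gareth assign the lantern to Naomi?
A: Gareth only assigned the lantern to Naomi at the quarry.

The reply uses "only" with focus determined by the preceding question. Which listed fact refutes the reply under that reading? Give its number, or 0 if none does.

The question "Where did ...?" targets the setting, so in the reply the focus falls on "at the quarry".
"Only" then excludes alternative settings while the background — Gareth as agent and the lantern as thing and Naomi as recipient — is held fixed.
Fact (3) shares the background with a different setting (at the depot) — counterexample.
(Fact (4) would refute a reading with focus on the recipient — but that is not what the question asks.)

3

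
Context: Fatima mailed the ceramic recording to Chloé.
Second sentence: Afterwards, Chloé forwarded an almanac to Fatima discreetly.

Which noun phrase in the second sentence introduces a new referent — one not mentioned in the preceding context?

an almanac

"Chloé" and "Fatima" in the second sentence are given — already mentioned in the context.
"an almanac" has no antecedent in the context; it is discourse-new (the indefinite article also signals a new referent).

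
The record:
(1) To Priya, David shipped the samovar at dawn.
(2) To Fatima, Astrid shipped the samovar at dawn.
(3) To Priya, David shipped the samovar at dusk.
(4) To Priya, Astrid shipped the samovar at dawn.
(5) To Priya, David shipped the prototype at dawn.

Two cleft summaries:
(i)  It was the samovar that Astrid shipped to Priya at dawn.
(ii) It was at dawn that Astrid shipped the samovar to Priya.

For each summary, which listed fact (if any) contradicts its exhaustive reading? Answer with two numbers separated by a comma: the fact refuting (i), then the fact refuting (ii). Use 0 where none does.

0, 0

(i): focus "the samovar". No fact shares same agent, recipient, setting (Astrid / Priya / at dawn) with a different thing. 0.
(ii): focus "at dawn". No fact shares same agent, thing, recipient (Astrid / the samovar / Priya) with a different setting. 0.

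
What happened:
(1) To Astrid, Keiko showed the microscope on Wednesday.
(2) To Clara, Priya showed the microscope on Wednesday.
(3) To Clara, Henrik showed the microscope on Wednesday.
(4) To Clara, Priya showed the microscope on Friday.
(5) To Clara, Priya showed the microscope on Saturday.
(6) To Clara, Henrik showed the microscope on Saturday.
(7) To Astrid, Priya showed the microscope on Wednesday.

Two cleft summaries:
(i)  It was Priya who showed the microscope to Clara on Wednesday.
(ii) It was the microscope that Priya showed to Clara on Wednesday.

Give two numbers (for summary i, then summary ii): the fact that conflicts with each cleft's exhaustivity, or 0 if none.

3, 0

Summary (i) focuses "Priya" (the agent); background same thing, recipient, setting (the microscope / Clara / on Wednesday). Fact (3) matches that background with agent = Henrik — refutes (i).
Summary (ii) focuses "the microscope" (the thing); background same agent, recipient, setting (Priya / Clara / on Wednesday). No fact matches that background with a different thing, so 0.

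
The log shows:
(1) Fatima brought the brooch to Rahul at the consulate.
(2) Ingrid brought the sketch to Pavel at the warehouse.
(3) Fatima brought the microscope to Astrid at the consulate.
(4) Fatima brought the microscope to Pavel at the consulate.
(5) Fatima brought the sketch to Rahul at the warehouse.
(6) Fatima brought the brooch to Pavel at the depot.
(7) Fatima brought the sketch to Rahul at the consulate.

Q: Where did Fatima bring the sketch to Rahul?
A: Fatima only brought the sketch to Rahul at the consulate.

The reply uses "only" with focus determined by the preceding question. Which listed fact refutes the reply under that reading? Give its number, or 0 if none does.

Answering "Where did ...?" puts focus on the setting — here, "at the consulate".
So "only" ranges over settings; the rest (same agent, thing, recipient (Fatima / the sketch / Rahul)) is presupposed.
Fact (5) shares the background with a different setting (at the warehouse) — counterexample.
(Fact (1) would refute a reading with focus on the thing — but that is not what the question asks.)

5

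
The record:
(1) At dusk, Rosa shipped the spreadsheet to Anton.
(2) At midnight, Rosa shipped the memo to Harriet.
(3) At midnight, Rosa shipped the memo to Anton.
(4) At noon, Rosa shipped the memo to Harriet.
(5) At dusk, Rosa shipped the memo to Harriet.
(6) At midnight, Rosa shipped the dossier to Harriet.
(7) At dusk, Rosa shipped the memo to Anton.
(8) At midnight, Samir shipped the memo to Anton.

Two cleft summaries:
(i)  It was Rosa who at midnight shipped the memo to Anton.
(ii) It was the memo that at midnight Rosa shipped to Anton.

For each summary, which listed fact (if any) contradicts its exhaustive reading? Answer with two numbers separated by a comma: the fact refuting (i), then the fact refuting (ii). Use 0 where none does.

(i): focus "Rosa". Looking for same thing, recipient, setting (the memo / Anton / at midnight) with some other agent — fact (8) has Samir there. Refuted.
(ii): focus "the memo". No fact shares same agent, recipient, setting (Rosa / Anton / at midnight) with a different thing. 0.

8, 0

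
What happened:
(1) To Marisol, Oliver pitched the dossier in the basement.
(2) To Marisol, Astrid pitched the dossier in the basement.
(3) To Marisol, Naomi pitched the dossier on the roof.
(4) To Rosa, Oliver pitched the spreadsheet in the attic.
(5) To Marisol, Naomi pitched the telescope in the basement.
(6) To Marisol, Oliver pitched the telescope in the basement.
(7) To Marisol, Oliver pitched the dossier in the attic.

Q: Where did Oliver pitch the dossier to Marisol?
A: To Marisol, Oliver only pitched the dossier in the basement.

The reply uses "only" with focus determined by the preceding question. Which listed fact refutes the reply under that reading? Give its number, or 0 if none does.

7

Answering "Where did ...?" puts focus on the setting — here, "in the basement".
So "only" ranges over settings; the rest (same agent, thing, recipient (Oliver / the dossier / Marisol)) is presupposed.
Fact (7) shares the background with a different setting (in the attic) — counterexample.
(Fact (6) would refute a reading with focus on the thing — but that is not what the question asks.)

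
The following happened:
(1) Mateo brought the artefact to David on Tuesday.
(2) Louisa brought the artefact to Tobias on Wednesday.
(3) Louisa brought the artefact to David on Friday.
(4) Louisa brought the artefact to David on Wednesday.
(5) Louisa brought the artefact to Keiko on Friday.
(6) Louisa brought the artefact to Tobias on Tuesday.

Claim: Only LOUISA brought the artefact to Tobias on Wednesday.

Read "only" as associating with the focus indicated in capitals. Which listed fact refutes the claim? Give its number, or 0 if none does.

0

Focus (in capitals) is "Louisa" — the agent. "Only" excludes alternative agents while holding fixed the artefact as thing and Tobias as recipient and on Wednesday as setting.
No fact matches the artefact as thing and Tobias as recipient and on Wednesday as setting with a different agent — every other fact differs on at least one backgrounded slot. So no fact refutes it.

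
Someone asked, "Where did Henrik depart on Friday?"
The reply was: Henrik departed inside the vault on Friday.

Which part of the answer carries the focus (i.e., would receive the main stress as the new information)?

inside the vault

The wh-word "where" asks about the location.
In the answer, "Henrik" and "on Friday" are given — repeated from the question.
The constituent filling the location gap is "inside the vault"; that is the focus and would carry nuclear stress.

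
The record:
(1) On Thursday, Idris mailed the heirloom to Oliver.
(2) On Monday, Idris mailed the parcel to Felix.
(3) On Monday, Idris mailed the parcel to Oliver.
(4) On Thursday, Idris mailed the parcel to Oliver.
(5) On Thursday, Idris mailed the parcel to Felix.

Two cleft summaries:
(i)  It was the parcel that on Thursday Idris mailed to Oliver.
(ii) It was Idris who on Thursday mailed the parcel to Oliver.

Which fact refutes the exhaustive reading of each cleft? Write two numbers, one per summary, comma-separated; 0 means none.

(i): focus "the parcel". Looking for Idris as agent and Oliver as recipient and on Thursday as setting with some other thing — fact (1) has the heirloom there. Refuted.
(ii): focus "Idris". No fact shares the parcel as thing and Oliver as recipient and on Thursday as setting with a different agent. 0.

1, 0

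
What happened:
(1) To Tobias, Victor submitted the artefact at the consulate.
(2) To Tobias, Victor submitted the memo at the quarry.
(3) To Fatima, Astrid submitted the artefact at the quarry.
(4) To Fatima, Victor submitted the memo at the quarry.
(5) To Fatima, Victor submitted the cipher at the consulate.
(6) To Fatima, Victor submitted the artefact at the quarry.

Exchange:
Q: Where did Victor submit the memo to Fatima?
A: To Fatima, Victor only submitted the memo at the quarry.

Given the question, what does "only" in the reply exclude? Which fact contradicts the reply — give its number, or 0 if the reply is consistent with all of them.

The question "Where did ...?" targets the setting, so in the reply the focus falls on "at the quarry".
So "only" ranges over settings; the rest (same agent, thing, recipient (Victor / the memo / Fatima)) is presupposed.
No listed fact shares that background with another setting. Nothing contradicts the reply.
(Fact (6) would refute a reading with focus on the thing — but that is not what the question asks.)

0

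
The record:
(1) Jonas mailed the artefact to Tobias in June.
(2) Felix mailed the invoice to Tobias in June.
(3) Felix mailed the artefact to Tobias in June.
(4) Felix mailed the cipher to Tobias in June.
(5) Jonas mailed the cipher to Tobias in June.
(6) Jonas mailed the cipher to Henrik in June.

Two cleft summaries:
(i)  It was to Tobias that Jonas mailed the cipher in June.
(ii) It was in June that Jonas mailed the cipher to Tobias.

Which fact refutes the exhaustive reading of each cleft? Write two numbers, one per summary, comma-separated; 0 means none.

6, 0

Summary (i) focuses "Tobias" (the recipient); background agent = Jonas, thing = the cipher, setting = in June. Fact (6) matches that background with recipient = Henrik — refutes (i).
Summary (ii) focuses "in June" (the setting); background agent = Jonas, thing = the cipher, recipient = Tobias. No fact matches that background with a different setting, so 0.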